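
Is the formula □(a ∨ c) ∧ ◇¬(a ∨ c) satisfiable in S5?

1. □(a ∨ c) ∧ ◇¬(a ∨ c), 0
2. □(a ∨ c), 0
3. ◇¬(a ∨ c), 0
4. a ∨ c, 0
5. c, 0
6. ¬(a ∨ c), 1
7. ¬a, 1
8. ¬c, 1
9. a ∨ c, 1
10. c, 1
Accessibility: 0R0, 0R1, 1R0, 1R1
Branch closes: c and ¬c both at 1.
(One branch shown.) All branches close.

No, unsatisfiable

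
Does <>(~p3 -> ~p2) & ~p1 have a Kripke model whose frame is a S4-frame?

Yes, satisfiable

1. <>(~p3 -> ~p2) & ~p1, u
2. <>(~p3 -> ~p2), u
3. ~p1, u
4. ~p3 -> ~p2, v
5. ~p2, v
Accessibility: uRu, uRv, vRv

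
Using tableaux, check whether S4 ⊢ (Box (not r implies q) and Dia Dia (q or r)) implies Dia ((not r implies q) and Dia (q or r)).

Tableau for the negation not ((Box (not r implies q) and Dia Dia (q or r)) implies Dia ((not r implies q) and Dia (q or r))):
1. not ((Box (not r implies q) and Dia Dia (q or r)) implies Dia ((not r implies q) and Dia (q or r))), 0
2. Box (not r implies q) and Dia Dia (q or r), 0
3. not Dia ((not r implies q) and Dia (q or r)), 0
4. Box (not r implies q), 0
5. Dia Dia (q or r), 0
6. not ((not r implies q) and Dia (q or r)), 0
7. not r implies q, 0
8. not Dia (q or r), 0
9. not (q or r), 0
10. not q, 0
11. not r, 0
12. q, 0
Accessibility: 0R0
Branch closes: q and not q both at 0.
All branches of the negation close; one closing branch shown above.

Yes, valid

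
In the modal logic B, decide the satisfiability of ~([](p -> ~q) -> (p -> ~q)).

1. ~([](p -> ~q) -> (p -> ~q)), 0
2. [](p -> ~q), 0
3. ~(p -> ~q), 0
4. p, 0
5. q, 0
6. p -> ~q, 0
7. ~q, 0
Accessibility: 0R0
Branch closes: q and ~q both at 0.
(One branch shown.) All branches close.

Unsatisfiable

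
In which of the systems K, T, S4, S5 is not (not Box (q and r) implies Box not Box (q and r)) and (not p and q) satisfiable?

S4-tableau for the formula:
1. not (not Box (q and r) implies Box not Box (q and r)) and (not p and q), u
2. not (not Box (q and r) implies Box not Box (q and r)), u
3. not p and q, u
4. not Box (q and r), u
5. not Box not Box (q and r), u
6. not p, u
7. q, u
8. not (q and r), v
9. not r, v
10. Box (q and r), w
11. q and r, w
12. q, w
13. r, w
Accessibility: uRu, uRv, uRw, vRv, wRw
Complete open branch: satisfiable in S4, hence also in K, T (this S4-model is also a K-model and a T-model).
S5-tableau for the formula:
1. not (not Box (q and r) implies Box not Box (q and r)) and (not p and q), u
2. not (not Box (q and r) implies Box not Box (q and r)), u
3. not p and q, u
4. not Box (q and r), u
5. not Box not Box (q and r), u
6. not p, u
7. q, u
8. not (q and r), v
9. not r, v
10. Box (q and r), w
11. q and r, u
12. r, u
13. q and r, v
14. q, v
15. r, v
Accessibility: uRu, uRv, uRw, vRu, vRv, vRw, wRu, wRv, wRw
Branch closes: r and not r both at v.
Every branch closes (one shown): unsatisfiable in S5.

K, T, S4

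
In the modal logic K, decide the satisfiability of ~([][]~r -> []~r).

1. ~([][]~r -> []~r), u
2. [][]~r, u   [~->-rule on 1]
3. ~[]~r, u   [~->-rule on 1]
4. r, v   [~[]-rule on 3: fresh world v, uRv]
5. []~r, v   [[]-rule on 2 via uRv]
Accessibility: uRv

Satisfiable (open branch found)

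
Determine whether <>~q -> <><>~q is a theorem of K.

Tableau for the negation ~(<>~q -> <><>~q):
1. ~(<>~q -> <><>~q), u
2. <>~q, u   [~->-rule on 1]
3. ~<><>~q, u   [~->-rule on 1]
4. ~q, v   [<>-rule on 2: fresh world v, uRv]
5. ~<>~q, v   [~<>-rule on 3 via uRv]
Accessibility: uRv
The negation has an open branch (countermodel exists).

No, not valid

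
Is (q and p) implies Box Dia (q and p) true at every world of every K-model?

Tableau for the negation not ((q and p) implies Box Dia (q and p)):
1. not ((q and p) implies Box Dia (q and p)), u
2. q and p, u
3. not Box Dia (q and p), u
4. q, u
5. p, u
6. not Dia (q and p), v
Accessibility: uRv
The negation has an open branch (countermodel exists).

Invalid (countermodel exists)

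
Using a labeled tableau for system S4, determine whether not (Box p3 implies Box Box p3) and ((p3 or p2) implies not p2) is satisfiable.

No, unsatisfiable

1. not (Box p3 implies Box Box p3) and ((p3 or p2) implies not p2), w0
2. not (Box p3 implies Box Box p3), w0   [and-rule on 1]
3. (p3 or p2) implies not p2, w0   [and-rule on 1]
4. Box p3, w0   [neg-implies-rule on 2]
5. not Box Box p3, w0   [neg-implies-rule on 2]
6. p3, w0   [Box-rule on 4 via w0Rw0]
7. not p2, w0   [implies-rule on 3 (branches; this branch)]
8. not Box p3, w1   [neg-Box-rule on 5: fresh world w1, w0Rw1]
9. p3, w1   [Box-rule on 4 via w0Rw1]
10. not p3, w2   [neg-Box-rule on 8: fresh world w2, w1Rw2]
11. p3, w2   [Box-rule on 4 via w0Rw2]
Accessibility: w0Rw0, w0Rw1, w0Rw2, w1Rw1, w1Rw2, w2Rw2
Branch closes: p3 and not p3 both at w2.
(One branch shown.) All branches close.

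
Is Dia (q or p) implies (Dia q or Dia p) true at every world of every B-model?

Yes, valid

Tableau for the negation not (Dia (q or p) implies (Dia q or Dia p)):
1. not (Dia (q or p) implies (Dia q or Dia p)), 0
2. Dia (q or p), 0
3. not (Dia q or Dia p), 0
4. not Dia q, 0
5. not Dia p, 0
6. not q, 0
7. not p, 0
8. q or p, 1
9. not q, 1
10. not p, 1
11. p, 1
Accessibility: 0R0, 0R1, 1R0, 1R1
Branch closes: p and not p both at 1.
All branches of the negation close; one closing branch shown above.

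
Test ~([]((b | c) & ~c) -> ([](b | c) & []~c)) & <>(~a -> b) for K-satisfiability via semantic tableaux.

Unsatisfiable

1. ~([]((b | c) & ~c) -> ([](b | c) & []~c)) & <>(~a -> b), w0
2. ~([]((b | c) & ~c) -> ([](b | c) & []~c)), w0
3. <>(~a -> b), w0
4. []((b | c) & ~c), w0
5. ~([](b | c) & []~c), w0
6. ~[](b | c), w0
7. ~a -> b, w1
8. (b | c) & ~c, w1
9. b | c, w1
10. ~c, w1
11. b, w1
12. ~(b | c), w2
13. ~b, w2
14. ~c, w2
15. (b | c) & ~c, w2
16. b | c, w2
17. c, w2
Accessibility: w0Rw1, w0Rw2
Branch closes: c and ~c both at w2.
(One branch shown.) All branches close.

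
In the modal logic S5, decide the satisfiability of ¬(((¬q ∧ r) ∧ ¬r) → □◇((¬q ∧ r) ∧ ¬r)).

Unsatisfiable (every branch closes)

1. ¬(((¬q ∧ r) ∧ ¬r) → □◇((¬q ∧ r) ∧ ¬r)), w0
2. (¬q ∧ r) ∧ ¬r, w0   [¬→-rule on 1]
3. ¬□◇((¬q ∧ r) ∧ ¬r), w0   [¬→-rule on 1]
4. ¬q ∧ r, w0   [∧-rule on 2]
5. ¬r, w0   [∧-rule on 2]
6. ¬q, w0   [∧-rule on 4]
7. r, w0   [∧-rule on 4]
Accessibility: w0Rw0
Branch closes: r and ¬r both at w0.
(One branch shown.) All branches close.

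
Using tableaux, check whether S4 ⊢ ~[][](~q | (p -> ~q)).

No, not valid

Tableau for the negation [][](~q | (p -> ~q)):
1. [][](~q | (p -> ~q)), u
2. [](~q | (p -> ~q)), u
3. ~q | (p -> ~q), u
4. p -> ~q, u
5. ~q, u
Accessibility: uRu
The negation has an open branch (countermodel exists).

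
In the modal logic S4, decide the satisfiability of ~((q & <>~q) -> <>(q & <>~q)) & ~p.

1. ~((q & <>~q) -> <>(q & <>~q)) & ~p, 0
2. ~((q & <>~q) -> <>(q & <>~q)), 0
3. ~p, 0
4. q & <>~q, 0
5. ~<>(q & <>~q), 0
6. q, 0
7. <>~q, 0
8. ~(q & <>~q), 0
9. ~<>~q, 0
10. ~q, 1
11. ~(q & <>~q), 1
12. q, 1
Accessibility: 0R0, 0R1, 1R1
Branch closes: q and ~q both at 1.
Every branch closes; the branch above is one of them.

Unsatisfiable (every branch closes)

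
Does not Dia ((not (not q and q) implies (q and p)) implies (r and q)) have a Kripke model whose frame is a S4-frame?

Satisfiable (open branch found)

1. not Dia ((not (not q and q) implies (q and p)) implies (r and q)), 0
2. not ((not (not q and q) implies (q and p)) implies (r and q)), 0
3. not (not q and q) implies (q and p), 0
4. not (r and q), 0
5. q and p, 0
6. q, 0
7. p, 0
8. not r, 0
Accessibility: 0R0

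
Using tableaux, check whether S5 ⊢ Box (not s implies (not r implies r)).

Tableau for the negation not Box (not s implies (not r implies r)):
1. not Box (not s implies (not r implies r)), w0
2. not (not s implies (not r implies r)), w1
3. not s, w1
4. not (not r implies r), w1
5. not r, w1
Accessibility: w0Rw0, w0Rw1, w1Rw0, w1Rw1
The negation has an open branch (countermodel exists).

No, not valid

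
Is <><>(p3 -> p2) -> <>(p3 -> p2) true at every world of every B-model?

Not valid

Tableau for the negation ~(<><>(p3 -> p2) -> <>(p3 -> p2)):
1. ~(<><>(p3 -> p2) -> <>(p3 -> p2)), w0
2. <><>(p3 -> p2), w0   [~->-rule on 1]
3. ~<>(p3 -> p2), w0   [~->-rule on 1]
4. ~(p3 -> p2), w0   [~<>-rule on 3 via w0Rw0]
5. p3, w0   [~->-rule on 4]
6. ~p2, w0   [~->-rule on 4]
7. <>(p3 -> p2), w1   [<>-rule on 2: fresh world w1, w0Rw1]
8. ~(p3 -> p2), w1   [~<>-rule on 3 via w0Rw1]
9. p3, w1   [~->-rule on 8]
10. ~p2, w1   [~->-rule on 8]
11. p3 -> p2, w2   [<>-rule on 7: fresh world w2, w1Rw2]
12. p2, w2   [->-rule on 11 (branches; this branch)]
Accessibility: w0Rw0, w0Rw1, w1Rw0, w1Rw1, w1Rw2, w2Rw1, w2Rw2
The negation has an open branch (countermodel exists).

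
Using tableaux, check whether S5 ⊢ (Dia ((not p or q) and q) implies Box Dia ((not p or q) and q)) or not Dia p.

Tableau for the negation not ((Dia ((not p or q) and q) implies Box Dia ((not p or q) and q)) or not Dia p):
1. not ((Dia ((not p or q) and q) implies Box Dia ((not p or q) and q)) or not Dia p), u
2. not (Dia ((not p or q) and q) implies Box Dia ((not p or q) and q)), u
3. Dia p, u
4. Dia ((not p or q) and q), u
5. not Box Dia ((not p or q) and q), u
6. p, v
7. (not p or q) and q, w
8. not p or q, w
9. q, w
10. not Dia ((not p or q) and q), x
11. not ((not p or q) and q), u
12. not ((not p or q) and q), v
13. not ((not p or q) and q), w
14. not ((not p or q) and q), x
15. not (not p or q), u
16. p, u
17. not q, u
18. not (not p or q), v
19. not q, v
20. not (not p or q), w
21. p, w
22. not q, w
Accessibility: uRu, uRv, uRw, uRx, vRu, vRv, vRw, vRx, wRu, wRv, wRw, wRx, xRu, xRv, xRw, xRx
Branch closes: q and not q both at w.
All branches of the negation close; one closing branch shown above.

Valid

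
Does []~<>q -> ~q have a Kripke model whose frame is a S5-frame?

Satisfiable

1. []~<>q -> ~q, u
2. ~q, u
Accessibility: uRu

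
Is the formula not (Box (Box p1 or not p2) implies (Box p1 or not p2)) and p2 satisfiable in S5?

1. not (Box (Box p1 or not p2) implies (Box p1 or not p2)) and p2, 0
2. not (Box (Box p1 or not p2) implies (Box p1 or not p2)), 0
3. p2, 0
4. Box (Box p1 or not p2), 0
5. not (Box p1 or not p2), 0
6. not Box p1, 0
7. Box p1 or not p2, 0
8. Box p1, 0
9. p1, 0
10. not p1, 1
11. Box p1 or not p2, 1
12. p1, 1
Accessibility: 0R0, 0R1, 1R0, 1R1
Branch closes: p1 and not p1 both at 1.
(One branch shown.) All branches close.

Unsatisfiable (every branch closes)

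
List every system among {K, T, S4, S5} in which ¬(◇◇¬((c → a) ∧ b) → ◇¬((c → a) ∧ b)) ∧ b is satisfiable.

K, T

S4-tableau for the formula:
1. ¬(◇◇¬((c → a) ∧ b) → ◇¬((c → a) ∧ b)) ∧ b, u
2. ¬(◇◇¬((c → a) ∧ b) → ◇¬((c → a) ∧ b)), u
3. b, u
4. ◇◇¬((c → a) ∧ b), u
5. ¬◇¬((c → a) ∧ b), u
6. (c → a) ∧ b, u
7. c → a, u
8. a, u
9. ◇¬((c → a) ∧ b), v
10. (c → a) ∧ b, v
11. c → a, v
12. b, v
13. a, v
14. ¬((c → a) ∧ b), w
15. (c → a) ∧ b, w
16. c → a, w
17. b, w
18. ¬(c → a), w
19. c, w
20. ¬a, w
21. a, w
Accessibility: uRu, uRv, uRw, vRv, vRw, wRw
Branch closes: a and ¬a both at w.
Every branch closes (one shown): unsatisfiable in S4, hence also in S5 (every S5-frame is an S4-frame).
T-tableau for the formula:
1. ¬(◇◇¬((c → a) ∧ b) → ◇¬((c → a) ∧ b)) ∧ b, u
2. ¬(◇◇¬((c → a) ∧ b) → ◇¬((c → a) ∧ b)), u
3. b, u
4. ◇◇¬((c → a) ∧ b), u
5. ¬◇¬((c → a) ∧ b), u
6. (c → a) ∧ b, u
7. c → a, u
8. a, u
9. ◇¬((c → a) ∧ b), v
10. (c → a) ∧ b, v
11. c → a, v
12. b, v
13. a, v
14. ¬((c → a) ∧ b), w
15. ¬b, w
Accessibility: uRu, uRv, vRv, vRw, wRw
Complete open branch: satisfiable in T, hence also in K (this T-model is also a K-model).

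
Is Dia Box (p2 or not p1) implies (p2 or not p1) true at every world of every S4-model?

Not valid

Tableau for the negation not (Dia Box (p2 or not p1) implies (p2 or not p1)):
1. not (Dia Box (p2 or not p1) implies (p2 or not p1)), u
2. Dia Box (p2 or not p1), u   [neg-implies-rule on 1]
3. not (p2 or not p1), u   [neg-implies-rule on 1]
4. not p2, u   [neg-or-rule on 3]
5. p1, u   [neg-or-rule on 3]
6. Box (p2 or not p1), v   [Dia-rule on 2: fresh world v, uRv]
7. p2 or not p1, v   [Box-rule on 6 via vRv]
8. not p1, v   [or-rule on 7 (branches; this branch)]
Accessibility: uRu, uRv, vRv
The negation has an open branch (countermodel exists).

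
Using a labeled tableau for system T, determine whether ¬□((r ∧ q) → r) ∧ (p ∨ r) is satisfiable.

Unsatisfiable (every branch closes)

1. ¬□((r ∧ q) → r) ∧ (p ∨ r), w0
2. ¬□((r ∧ q) → r), w0   [∧-rule on 1]
3. p ∨ r, w0   [∧-rule on 1]
4. r, w0   [∨-rule on 3 (branches; this branch)]
5. ¬((r ∧ q) → r), w1   [¬□-rule on 2: fresh world w1, w0Rw1]
6. r ∧ q, w1   [¬→-rule on 5]
7. ¬r, w1   [¬→-rule on 5]
8. r, w1   [∧-rule on 6]
9. q, w1   [∧-rule on 6]
Accessibility: w0Rw0, w0Rw1, w1Rw1
Branch closes: r and ¬r both at w1.
(One branch shown.) All branches close.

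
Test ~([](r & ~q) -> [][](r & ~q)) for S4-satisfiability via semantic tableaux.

1. ~([](r & ~q) -> [][](r & ~q)), w0
2. [](r & ~q), w0
3. ~[][](r & ~q), w0
4. r & ~q, w0
5. r, w0
6. ~q, w0
7. ~[](r & ~q), w1
8. r & ~q, w1
9. r, w1
10. ~q, w1
11. ~(r & ~q), w2
12. r & ~q, w2
13. r, w2
14. ~q, w2
15. q, w2
Accessibility: w0Rw0, w0Rw1, w0Rw2, w1Rw1, w1Rw2, w2Rw2
Branch closes: q and ~q both at w2.
All branches of the tableau close; one closing branch shown above.

No, unsatisfiable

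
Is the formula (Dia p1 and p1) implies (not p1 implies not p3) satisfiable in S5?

1. (Dia p1 and p1) implies (not p1 implies not p3), u
2. not p1 implies not p3, u
3. not p3, u
Accessibility: uRu

Yes, satisfiable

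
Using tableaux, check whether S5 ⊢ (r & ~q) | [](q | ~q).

Yes, valid

Tableau for the negation ~((r & ~q) | [](q | ~q)):
1. ~((r & ~q) | [](q | ~q)), u
2. ~(r & ~q), u
3. ~[](q | ~q), u
4. q, u
5. ~(q | ~q), v
6. ~q, v
7. q, v
Accessibility: uRu, uRv, vRu, vRv
Branch closes: q and ~q both at v.
All branches of the negation close; one closing branch shown above.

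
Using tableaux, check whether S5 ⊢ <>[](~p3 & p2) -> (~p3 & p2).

Tableau for the negation ~(<>[](~p3 & p2) -> (~p3 & p2)):
1. ~(<>[](~p3 & p2) -> (~p3 & p2)), w0
2. <>[](~p3 & p2), w0
3. ~(~p3 & p2), w0
4. ~p2, w0
5. [](~p3 & p2), w1
6. ~p3 & p2, w0
7. ~p3, w0
8. p2, w0
Accessibility: w0Rw0, w0Rw1, w1Rw0, w1Rw1
Branch closes: p2 and ~p2 both at w0.
All branches of the negation close; one closing branch shown above.

Yes, valid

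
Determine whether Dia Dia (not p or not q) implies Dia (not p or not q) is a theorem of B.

Tableau for the negation not (Dia Dia (not p or not q) implies Dia (not p or not q)):
1. not (Dia Dia (not p or not q) implies Dia (not p or not q)), w0
2. Dia Dia (not p or not q), w0
3. not Dia (not p or not q), w0
4. not (not p or not q), w0
5. p, w0
6. q, w0
7. Dia (not p or not q), w1
8. not (not p or not q), w1
9. p, w1
10. q, w1
11. not p or not q, w2
12. not q, w2
Accessibility: w0Rw0, w0Rw1, w1Rw0, w1Rw1, w1Rw2, w2Rw1, w2Rw2
The negation has an open branch (countermodel exists).

Invalid (countermodel exists)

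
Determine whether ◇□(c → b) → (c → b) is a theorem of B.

Tableau for the negation ¬(◇□(c → b) → (c → b)):
1. ¬(◇□(c → b) → (c → b)), w0
2. ◇□(c → b), w0
3. ¬(c → b), w0
4. c, w0
5. ¬b, w0
6. □(c → b), w1
7. c → b, w0
8. c → b, w1
9. b, w0
Accessibility: w0Rw0, w0Rw1, w1Rw0, w1Rw1
Branch closes: b and ¬b both at w0.
Every branch of the negation's tableau closes; the branch above is one of them.

Yes, valid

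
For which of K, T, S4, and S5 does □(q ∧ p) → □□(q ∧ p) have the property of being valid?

S4, S5

T-tableau for the negation ¬(□(q ∧ p) → □□(q ∧ p)):
1. ¬(□(q ∧ p) → □□(q ∧ p)), 0
2. □(q ∧ p), 0
3. ¬□□(q ∧ p), 0
4. q ∧ p, 0
5. q, 0
6. p, 0
7. ¬□(q ∧ p), 1
8. q ∧ p, 1
9. q, 1
10. p, 1
11. ¬(q ∧ p), 2
12. ¬p, 2
Accessibility: 0R0, 0R1, 1R1, 1R2, 2R2
Complete open branch: countermodel on a T-frame, so not valid in T, nor in K (the same frame is also a K-frame).
S4-tableau for the negation ¬(□(q ∧ p) → □□(q ∧ p)):
1. ¬(□(q ∧ p) → □□(q ∧ p)), 0
2. □(q ∧ p), 0
3. ¬□□(q ∧ p), 0
4. q ∧ p, 0
5. q, 0
6. p, 0
7. ¬□(q ∧ p), 1
8. q ∧ p, 1
9. q, 1
10. p, 1
11. ¬(q ∧ p), 2
12. q ∧ p, 2
13. q, 2
14. p, 2
15. ¬p, 2
Accessibility: 0R0, 0R1, 0R2, 1R1, 1R2, 2R2
Branch closes: p and ¬p both at 2.
Every branch closes (one shown): valid in S4, hence also in S5 (every theorem of S4 is a theorem of S5).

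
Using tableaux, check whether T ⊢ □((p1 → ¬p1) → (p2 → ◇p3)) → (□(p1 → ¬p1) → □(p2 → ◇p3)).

Valid

Tableau for the negation ¬(□((p1 → ¬p1) → (p2 → ◇p3)) → (□(p1 → ¬p1) → □(p2 → ◇p3))):
1. ¬(□((p1 → ¬p1) → (p2 → ◇p3)) → (□(p1 → ¬p1) → □(p2 → ◇p3))), u
2. □((p1 → ¬p1) → (p2 → ◇p3)), u
3. ¬(□(p1 → ¬p1) → □(p2 → ◇p3)), u
4. □(p1 → ¬p1), u
5. ¬□(p2 → ◇p3), u
6. (p1 → ¬p1) → (p2 → ◇p3), u
7. p1 → ¬p1, u
8. p2 → ◇p3, u
9. ¬p1, u
10. ◇p3, u
11. ¬(p2 → ◇p3), v
12. p2, v
13. ¬◇p3, v
14. (p1 → ¬p1) → (p2 → ◇p3), v
15. p1 → ¬p1, v
16. ¬p3, v
17. p2 → ◇p3, v
18. ¬p1, v
19. ◇p3, v
20. p3, w
21. (p1 → ¬p1) → (p2 → ◇p3), w
22. p1 → ¬p1, w
23. p2 → ◇p3, w
24. ¬p1, w
25. ◇p3, w
26. p3, x
27. ¬p3, x
Accessibility: uRu, uRv, uRw, vRv, vRx, wRw, xRx
Branch closes: p3 and ¬p3 both at x.
All branches of the negation close; one closing branch shown above.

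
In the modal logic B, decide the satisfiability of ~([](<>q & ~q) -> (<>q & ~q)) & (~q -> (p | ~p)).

No, unsatisfiable

1. ~([](<>q & ~q) -> (<>q & ~q)) & (~q -> (p | ~p)), w0
2. ~([](<>q & ~q) -> (<>q & ~q)), w0
3. ~q -> (p | ~p), w0
4. [](<>q & ~q), w0
5. ~(<>q & ~q), w0
6. <>q & ~q, w0
7. <>q, w0
8. ~q, w0
9. p | ~p, w0
10. ~<>q, w0
11. ~p, w0
12. q, w1
13. <>q & ~q, w1
14. <>q, w1
15. ~q, w1
Accessibility: w0Rw0, w0Rw1, w1Rw0, w1Rw1
Branch closes: q and ~q both at w1.
Every branch closes; the branch above is one of them.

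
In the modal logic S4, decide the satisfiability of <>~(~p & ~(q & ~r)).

Yes, satisfiable

1. <>~(~p & ~(q & ~r)), w0
2. ~(~p & ~(q & ~r)), w1
3. q & ~r, w1
4. q, w1
5. ~r, w1
Accessibility: w0Rw0, w0Rw1, w1Rw1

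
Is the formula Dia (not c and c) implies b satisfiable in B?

Yes, satisfiable

1. Dia (not c and c) implies b, u
2. b, u
Accessibility: uRu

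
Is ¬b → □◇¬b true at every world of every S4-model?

Not valid

Tableau for the negation ¬(¬b → □◇¬b):
1. ¬(¬b → □◇¬b), 0
2. ¬b, 0
3. ¬□◇¬b, 0
4. ¬◇¬b, 1
5. b, 1
Accessibility: 0R0, 0R1, 1R1
The negation has an open branch (countermodel exists).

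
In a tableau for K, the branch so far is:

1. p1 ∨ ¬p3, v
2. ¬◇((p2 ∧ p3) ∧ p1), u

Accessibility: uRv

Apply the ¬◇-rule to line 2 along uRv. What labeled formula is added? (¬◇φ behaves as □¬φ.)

¬◇φ behaves as □¬φ: propagate the negated body to each accessible world.

¬((p2 ∧ p3) ∧ p1), v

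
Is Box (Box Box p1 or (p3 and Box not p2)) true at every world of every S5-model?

Tableau for the negation not Box (Box Box p1 or (p3 and Box not p2)):
1. not Box (Box Box p1 or (p3 and Box not p2)), w0
2. not (Box Box p1 or (p3 and Box not p2)), w1
3. not Box Box p1, w1
4. not (p3 and Box not p2), w1
5. not Box not p2, w1
6. not Box p1, w2
7. p2, w3
8. not p1, w4
Accessibility: w0Rw0, w0Rw1, w0Rw2, w0Rw3, w0Rw4, w1Rw0, w1Rw1, w1Rw2, w1Rw3, w1Rw4, w2Rw0, w2Rw1, w2Rw2, w2Rw3, w2Rw4, w3Rw0, w3Rw1, w3Rw2, w3Rw3, w3Rw4, w4Rw0, w4Rw1, w4Rw2, w4Rw3, w4Rw4
The negation has an open branch (countermodel exists).

No, not valid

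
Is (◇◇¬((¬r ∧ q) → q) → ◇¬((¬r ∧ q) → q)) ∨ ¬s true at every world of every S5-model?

Tableau for the negation ¬((◇◇¬((¬r ∧ q) → q) → ◇¬((¬r ∧ q) → q)) ∨ ¬s):
1. ¬((◇◇¬((¬r ∧ q) → q) → ◇¬((¬r ∧ q) → q)) ∨ ¬s), w0
2. ¬(◇◇¬((¬r ∧ q) → q) → ◇¬((¬r ∧ q) → q)), w0
3. s, w0
4. ◇◇¬((¬r ∧ q) → q), w0
5. ¬◇¬((¬r ∧ q) → q), w0
6. (¬r ∧ q) → q, w0
7. ¬(¬r ∧ q), w0
8. ¬q, w0
9. ◇¬((¬r ∧ q) → q), w1
10. (¬r ∧ q) → q, w1
11. ¬(¬r ∧ q), w1
12. ¬q, w1
13. ¬((¬r ∧ q) → q), w2
14. ¬r ∧ q, w2
15. ¬q, w2
16. ¬r, w2
17. q, w2
Accessibility: w0Rw0, w0Rw1, w0Rw2, w1Rw0, w1Rw1, w1Rw2, w2Rw0, w2Rw1, w2Rw2
Branch closes: q and ¬q both at w2.
All branches of the negation close; one closing branch shown above.

Yes, valid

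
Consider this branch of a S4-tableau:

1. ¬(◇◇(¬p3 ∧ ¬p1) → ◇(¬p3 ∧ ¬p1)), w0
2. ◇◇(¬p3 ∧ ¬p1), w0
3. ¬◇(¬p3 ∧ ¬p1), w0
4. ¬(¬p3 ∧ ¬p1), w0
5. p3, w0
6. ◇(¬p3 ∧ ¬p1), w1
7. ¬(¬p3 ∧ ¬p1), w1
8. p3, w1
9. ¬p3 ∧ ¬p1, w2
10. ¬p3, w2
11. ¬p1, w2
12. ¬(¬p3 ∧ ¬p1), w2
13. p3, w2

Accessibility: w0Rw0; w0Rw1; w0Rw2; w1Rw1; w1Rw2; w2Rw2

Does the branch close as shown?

Both p3 and ¬p3 appear at w2.

Closed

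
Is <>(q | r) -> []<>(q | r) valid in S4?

Not valid

Tableau for the negation ~(<>(q | r) -> []<>(q | r)):
1. ~(<>(q | r) -> []<>(q | r)), 0
2. <>(q | r), 0   [~->-rule on 1]
3. ~[]<>(q | r), 0   [~->-rule on 1]
4. q | r, 1   [<>-rule on 2: fresh world 1, 0R1]
5. r, 1   [|-rule on 4 (branches; this branch)]
6. ~<>(q | r), 2   [~[]-rule on 3: fresh world 2, 0R2]
7. ~(q | r), 2   [~<>-rule on 6 via 2R2]
8. ~q, 2   [~|-rule on 7]
9. ~r, 2   [~|-rule on 7]
Accessibility: 0R0, 0R1, 0R2, 1R1, 2R2
The negation has an open branch (countermodel exists).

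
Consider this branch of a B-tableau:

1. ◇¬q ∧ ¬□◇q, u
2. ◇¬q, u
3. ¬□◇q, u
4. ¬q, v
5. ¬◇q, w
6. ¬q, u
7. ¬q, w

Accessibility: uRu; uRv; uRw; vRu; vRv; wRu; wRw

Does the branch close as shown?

Open

No world carries both an atom and its negation.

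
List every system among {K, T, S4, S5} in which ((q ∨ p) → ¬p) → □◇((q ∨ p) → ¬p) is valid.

S5-tableau for the negation ¬(((q ∨ p) → ¬p) → □◇((q ∨ p) → ¬p)):
1. ¬(((q ∨ p) → ¬p) → □◇((q ∨ p) → ¬p)), u
2. (q ∨ p) → ¬p, u
3. ¬□◇((q ∨ p) → ¬p), u
4. ¬(q ∨ p), u
5. ¬q, u
6. ¬p, u
7. ¬◇((q ∨ p) → ¬p), v
8. ¬((q ∨ p) → ¬p), u
9. q ∨ p, u
10. p, u
Accessibility: uRu, uRv, vRu, vRv
Branch closes: p and ¬p both at u.
Every branch closes (one shown): valid in S5.
S4-tableau for the negation ¬(((q ∨ p) → ¬p) → □◇((q ∨ p) → ¬p)):
1. ¬(((q ∨ p) → ¬p) → □◇((q ∨ p) → ¬p)), u
2. (q ∨ p) → ¬p, u
3. ¬□◇((q ∨ p) → ¬p), u
4. ¬p, u
5. ¬◇((q ∨ p) → ¬p), v
6. ¬((q ∨ p) → ¬p), v
7. q ∨ p, v
8. p, v
Accessibility: uRu, uRv, vRv
Complete open branch: countermodel on an S4-frame, so not valid in S4, nor in K, T (the same frame is also a K-frame and a T-frame).

S5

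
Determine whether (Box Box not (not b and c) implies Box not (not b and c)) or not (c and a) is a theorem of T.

Tableau for the negation not ((Box Box not (not b and c) implies Box not (not b and c)) or not (c and a)):
1. not ((Box Box not (not b and c) implies Box not (not b and c)) or not (c and a)), w0
2. not (Box Box not (not b and c) implies Box not (not b and c)), w0
3. c and a, w0
4. Box Box not (not b and c), w0
5. not Box not (not b and c), w0
6. c, w0
7. a, w0
8. Box not (not b and c), w0
9. not (not b and c), w0
10. b, w0
11. not b and c, w1
12. not b, w1
13. c, w1
14. Box not (not b and c), w1
15. not (not b and c), w1
16. not c, w1
Accessibility: w0Rw0, w0Rw1, w1Rw1
Branch closes: c and not c both at w1.
All branches of the negation close; one closing branch shown above.

Yes, valid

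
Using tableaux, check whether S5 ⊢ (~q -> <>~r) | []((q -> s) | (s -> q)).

Tableau for the negation ~((~q -> <>~r) | []((q -> s) | (s -> q))):
1. ~((~q -> <>~r) | []((q -> s) | (s -> q))), 0
2. ~(~q -> <>~r), 0
3. ~[]((q -> s) | (s -> q)), 0
4. ~q, 0
5. ~<>~r, 0
6. r, 0
7. ~((q -> s) | (s -> q)), 1
8. ~(q -> s), 1
9. ~(s -> q), 1
10. q, 1
11. ~s, 1
12. s, 1
13. ~q, 1
Accessibility: 0R0, 0R1, 1R0, 1R1
Branch closes: s and ~s both at 1.
Every branch of the negation's tableau closes; the branch above is one of them.

Yes, valid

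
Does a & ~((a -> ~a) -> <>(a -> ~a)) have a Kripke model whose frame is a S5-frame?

1. a & ~((a -> ~a) -> <>(a -> ~a)), w0
2. a, w0
3. ~((a -> ~a) -> <>(a -> ~a)), w0
4. a -> ~a, w0
5. ~<>(a -> ~a), w0
6. ~(a -> ~a), w0
7. ~a, w0
Accessibility: w0Rw0
Branch closes: a and ~a both at w0.
All branches of the tableau close; one closing branch shown above.

Unsatisfiable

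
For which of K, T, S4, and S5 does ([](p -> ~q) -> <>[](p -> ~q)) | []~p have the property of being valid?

T, S4, S5

T-tableau for the negation ~(([](p -> ~q) -> <>[](p -> ~q)) | []~p):
1. ~(([](p -> ~q) -> <>[](p -> ~q)) | []~p), w0
2. ~([](p -> ~q) -> <>[](p -> ~q)), w0
3. ~[]~p, w0
4. [](p -> ~q), w0
5. ~<>[](p -> ~q), w0
6. p -> ~q, w0
7. ~[](p -> ~q), w0
8. ~q, w0
9. p, w1
10. p -> ~q, w1
11. ~[](p -> ~q), w1
12. ~q, w1
13. ~(p -> ~q), w2
14. p, w2
15. q, w2
16. p -> ~q, w2
17. ~[](p -> ~q), w2
18. ~q, w2
Accessibility: w0Rw0, w0Rw1, w0Rw2, w1Rw1, w2Rw2
Branch closes: q and ~q both at w2.
Every branch closes (one shown): valid in T, hence also in S4, S5 (every theorem of T is a theorem of S4 and S5).
K-tableau for the negation ~(([](p -> ~q) -> <>[](p -> ~q)) | []~p):
1. ~(([](p -> ~q) -> <>[](p -> ~q)) | []~p), w0
2. ~([](p -> ~q) -> <>[](p -> ~q)), w0
3. ~[]~p, w0
4. [](p -> ~q), w0
5. ~<>[](p -> ~q), w0
6. p, w1
7. p -> ~q, w1
8. ~[](p -> ~q), w1
9. ~q, w1
10. ~(p -> ~q), w2
11. p, w2
12. q, w2
Accessibility: w0Rw1, w1Rw2
Complete open branch: countermodel on a K-frame, so not valid in K.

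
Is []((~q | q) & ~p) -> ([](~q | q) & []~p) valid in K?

Valid in K

Tableau for the negation ~([]((~q | q) & ~p) -> ([](~q | q) & []~p)):
1. ~([]((~q | q) & ~p) -> ([](~q | q) & []~p)), u
2. []((~q | q) & ~p), u
3. ~([](~q | q) & []~p), u
4. ~[]~p, u
5. p, v
6. (~q | q) & ~p, v
7. ~q | q, v
8. ~p, v
Accessibility: uRv
Branch closes: p and ~p both at v.
All branches of the negation close; one closing branch shown above.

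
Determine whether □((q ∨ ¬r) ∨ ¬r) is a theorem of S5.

Not valid

Tableau for the negation ¬□((q ∨ ¬r) ∨ ¬r):
1. ¬□((q ∨ ¬r) ∨ ¬r), 0
2. ¬((q ∨ ¬r) ∨ ¬r), 1
3. ¬(q ∨ ¬r), 1
4. r, 1
5. ¬q, 1
Accessibility: 0R0, 0R1, 1R0, 1R1
The negation has an open branch (countermodel exists).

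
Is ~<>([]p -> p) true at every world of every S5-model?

Invalid (countermodel exists)

Tableau for the negation <>([]p -> p):
1. <>([]p -> p), u
2. []p -> p, v   [<>-rule on 1: fresh world v, uRv]
3. p, v   [->-rule on 2 (branches; this branch)]
Accessibility: uRu, uRv, vRu, vRv
The negation has an open branch (countermodel exists).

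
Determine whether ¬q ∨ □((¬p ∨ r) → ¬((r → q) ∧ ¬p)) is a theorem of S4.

Invalid (countermodel exists)

Tableau for the negation ¬(¬q ∨ □((¬p ∨ r) → ¬((r → q) ∧ ¬p))):
1. ¬(¬q ∨ □((¬p ∨ r) → ¬((r → q) ∧ ¬p))), 0
2. q, 0   [¬∨-rule on 1]
3. ¬□((¬p ∨ r) → ¬((r → q) ∧ ¬p)), 0   [¬∨-rule on 1]
4. ¬((¬p ∨ r) → ¬((r → q) ∧ ¬p)), 1   [¬□-rule on 3: fresh world 1, 0R1]
5. ¬p ∨ r, 1   [¬→-rule on 4]
6. (r → q) ∧ ¬p, 1   [¬→-rule on 4]
7. r → q, 1   [∧-rule on 6]
8. ¬p, 1   [∧-rule on 6]
9. r, 1   [∨-rule on 5 (branches; this branch)]
10. q, 1   [→-rule on 7 (branches; this branch)]
Accessibility: 0R0, 0R1, 1R1
The negation has an open branch (countermodel exists).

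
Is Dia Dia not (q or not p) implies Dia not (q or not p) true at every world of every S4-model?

Valid

Tableau for the negation not (Dia Dia not (q or not p) implies Dia not (q or not p)):
1. not (Dia Dia not (q or not p) implies Dia not (q or not p)), w0
2. Dia Dia not (q or not p), w0
3. not Dia not (q or not p), w0
4. q or not p, w0
5. not p, w0
6. Dia not (q or not p), w1
7. q or not p, w1
8. not p, w1
9. not (q or not p), w2
10. not q, w2
11. p, w2
12. q or not p, w2
13. not p, w2
Accessibility: w0Rw0, w0Rw1, w0Rw2, w1Rw1, w1Rw2, w2Rw2
Branch closes: p and not p both at w2.
Every branch of the negation's tableau closes; the branch above is one of them.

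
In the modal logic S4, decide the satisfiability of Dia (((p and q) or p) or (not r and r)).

1. Dia (((p and q) or p) or (not r and r)), u
2. ((p and q) or p) or (not r and r), v   [Dia-rule on 1: fresh world v, uRv]
3. (p and q) or p, v   [or-rule on 2 (branches; this branch)]
4. p, v   [or-rule on 3 (branches; this branch)]
Accessibility: uRu, uRv, vRv

Yes, satisfiable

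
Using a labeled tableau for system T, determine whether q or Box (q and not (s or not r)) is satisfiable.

Satisfiable (open branch found)

1. q or Box (q and not (s or not r)), w0
2. Box (q and not (s or not r)), w0
3. q and not (s or not r), w0
4. q, w0
5. not (s or not r), w0
6. not s, w0
7. r, w0
Accessibility: w0Rw0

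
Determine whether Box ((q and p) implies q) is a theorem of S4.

Yes, valid

Tableau for the negation not Box ((q and p) implies q):
1. not Box ((q and p) implies q), u
2. not ((q and p) implies q), v
3. q and p, v
4. not q, v
5. q, v
6. p, v
Accessibility: uRu, uRv, vRv
Branch closes: q and not q both at v.
Every branch of the negation's tableau closes; the branch above is one of them.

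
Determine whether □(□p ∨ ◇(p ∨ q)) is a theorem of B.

No, not valid

Tableau for the negation ¬□(□p ∨ ◇(p ∨ q)):
1. ¬□(□p ∨ ◇(p ∨ q)), u
2. ¬(□p ∨ ◇(p ∨ q)), v   [¬□-rule on 1: fresh world v, uRv]
3. ¬□p, v   [¬∨-rule on 2]
4. ¬◇(p ∨ q), v   [¬∨-rule on 2]
5. ¬(p ∨ q), u   [¬◇-rule on 4 via vRu]
6. ¬p, u   [¬∨-rule on 5]
7. ¬q, u   [¬∨-rule on 5]
8. ¬(p ∨ q), v   [¬◇-rule on 4 via vRv]
9. ¬p, v   [¬∨-rule on 8]
10. ¬q, v   [¬∨-rule on 8]
11. ¬p, w   [¬□-rule on 3: fresh world w, vRw]
12. ¬(p ∨ q), w   [¬◇-rule on 4 via vRw]
13. ¬q, w   [¬∨-rule on 12]
Accessibility: uRu, uRv, vRu, vRv, vRw, wRv, wRw
The negation has an open branch (countermodel exists).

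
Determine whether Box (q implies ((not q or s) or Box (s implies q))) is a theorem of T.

Tableau for the negation not Box (q implies ((not q or s) or Box (s implies q))):
1. not Box (q implies ((not q or s) or Box (s implies q))), 0
2. not (q implies ((not q or s) or Box (s implies q))), 1
3. q, 1
4. not ((not q or s) or Box (s implies q)), 1
5. not (not q or s), 1
6. not Box (s implies q), 1
7. not s, 1
8. not (s implies q), 2
9. s, 2
10. not q, 2
Accessibility: 0R0, 0R1, 1R1, 1R2, 2R2
The negation has an open branch (countermodel exists).

Not valid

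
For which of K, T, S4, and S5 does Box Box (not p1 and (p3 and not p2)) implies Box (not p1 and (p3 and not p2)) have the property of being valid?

T-tableau for the negation not (Box Box (not p1 and (p3 and not p2)) implies Box (not p1 and (p3 and not p2))):
1. not (Box Box (not p1 and (p3 and not p2)) implies Box (not p1 and (p3 and not p2))), w0
2. Box Box (not p1 and (p3 and not p2)), w0
3. not Box (not p1 and (p3 and not p2)), w0
4. Box (not p1 and (p3 and not p2)), w0
5. not p1 and (p3 and not p2), w0
6. not p1, w0
7. p3 and not p2, w0
8. p3, w0
9. not p2, w0
10. not (not p1 and (p3 and not p2)), w1
11. Box (not p1 and (p3 and not p2)), w1
12. not p1 and (p3 and not p2), w1
13. not p1, w1
14. p3 and not p2, w1
15. p3, w1
16. not p2, w1
17. not (p3 and not p2), w1
18. p2, w1
Accessibility: w0Rw0, w0Rw1, w1Rw1
Branch closes: p2 and not p2 both at w1.
Every branch closes (one shown): valid in T, hence also in S4, S5 (every theorem of T is a theorem of S4 and S5).
K-tableau for the negation not (Box Box (not p1 and (p3 and not p2)) implies Box (not p1 and (p3 and not p2))):
1. not (Box Box (not p1 and (p3 and not p2)) implies Box (not p1 and (p3 and not p2))), w0
2. Box Box (not p1 and (p3 and not p2)), w0
3. not Box (not p1 and (p3 and not p2)), w0
4. not (not p1 and (p3 and not p2)), w1
5. Box (not p1 and (p3 and not p2)), w1
6. not (p3 and not p2), w1
7. p2, w1
Accessibility: w0Rw1
Complete open branch: countermodel on a K-frame, so not valid in K.

T, S4, S5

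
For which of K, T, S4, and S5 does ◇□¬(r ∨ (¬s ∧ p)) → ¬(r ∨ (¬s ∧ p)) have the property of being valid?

S5

S4-tableau for the negation ¬(◇□¬(r ∨ (¬s ∧ p)) → ¬(r ∨ (¬s ∧ p))):
1. ¬(◇□¬(r ∨ (¬s ∧ p)) → ¬(r ∨ (¬s ∧ p))), w0
2. ◇□¬(r ∨ (¬s ∧ p)), w0   [¬→-rule on 1]
3. r ∨ (¬s ∧ p), w0   [¬→-rule on 1]
4. ¬s ∧ p, w0   [∨-rule on 3 (branches; this branch)]
5. ¬s, w0   [∧-rule on 4]
6. p, w0   [∧-rule on 4]
7. □¬(r ∨ (¬s ∧ p)), w1   [◇-rule on 2: fresh world w1, w0Rw1]
8. ¬(r ∨ (¬s ∧ p)), w1   [□-rule on 7 via w1Rw1]
9. ¬r, w1   [¬∨-rule on 8]
10. ¬(¬s ∧ p), w1   [¬∨-rule on 8]
11. ¬p, w1   [¬∧-rule on 10 (branches; this branch)]
Accessibility: w0Rw0, w0Rw1, w1Rw1
Complete open branch: countermodel on an S4-frame, so not valid in S4, nor in K, T (the same frame is also a K-frame and a T-frame).
S5-tableau for the negation ¬(◇□¬(r ∨ (¬s ∧ p)) → ¬(r ∨ (¬s ∧ p))):
1. ¬(◇□¬(r ∨ (¬s ∧ p)) → ¬(r ∨ (¬s ∧ p))), w0
2. ◇□¬(r ∨ (¬s ∧ p)), w0   [¬→-rule on 1]
3. r ∨ (¬s ∧ p), w0   [¬→-rule on 1]
4. ¬s ∧ p, w0   [∨-rule on 3 (branches; this branch)]
5. ¬s, w0   [∧-rule on 4]
6. p, w0   [∧-rule on 4]
7. □¬(r ∨ (¬s ∧ p)), w1   [◇-rule on 2: fresh world w1, w0Rw1]
8. ¬(r ∨ (¬s ∧ p)), w0   [□-rule on 7 via w1Rw0]
9. ¬r, w0   [¬∨-rule on 8]
10. ¬(¬s ∧ p), w0   [¬∨-rule on 8]
11. ¬(r ∨ (¬s ∧ p)), w1   [□-rule on 7 via w1Rw1]
12. ¬r, w1   [¬∨-rule on 11]
13. ¬(¬s ∧ p), w1   [¬∨-rule on 11]
14. ¬p, w0   [¬∧-rule on 10 (branches; this branch)]
Accessibility: w0Rw0, w0Rw1, w1Rw0, w1Rw1
Branch closes: p and ¬p both at w0.
Every branch closes (one shown): valid in S5.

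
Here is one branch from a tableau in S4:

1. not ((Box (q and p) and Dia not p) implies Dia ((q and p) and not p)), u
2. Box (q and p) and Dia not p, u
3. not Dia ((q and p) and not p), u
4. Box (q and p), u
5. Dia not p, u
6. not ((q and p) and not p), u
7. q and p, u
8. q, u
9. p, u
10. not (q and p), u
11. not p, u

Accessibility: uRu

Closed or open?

Both p and not p appear at u.

Closed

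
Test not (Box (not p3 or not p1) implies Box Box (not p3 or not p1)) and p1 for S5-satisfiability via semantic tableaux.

No, unsatisfiable

1. not (Box (not p3 or not p1) implies Box Box (not p3 or not p1)) and p1, u
2. not (Box (not p3 or not p1) implies Box Box (not p3 or not p1)), u
3. p1, u
4. Box (not p3 or not p1), u
5. not Box Box (not p3 or not p1), u
6. not p3 or not p1, u
7. not p3, u
8. not Box (not p3 or not p1), v
9. not p3 or not p1, v
10. not p1, v
11. not (not p3 or not p1), w
12. p3, w
13. p1, w
14. not p3 or not p1, w
15. not p1, w
Accessibility: uRu, uRv, uRw, vRu, vRv, vRw, wRu, wRv, wRw
Branch closes: p1 and not p1 both at w.
(One branch shown.) All branches close.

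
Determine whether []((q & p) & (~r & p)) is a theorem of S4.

No, not valid

Tableau for the negation ~[]((q & p) & (~r & p)):
1. ~[]((q & p) & (~r & p)), w0
2. ~((q & p) & (~r & p)), w1
3. ~(~r & p), w1
4. ~p, w1
Accessibility: w0Rw0, w0Rw1, w1Rw1
The negation has an open branch (countermodel exists).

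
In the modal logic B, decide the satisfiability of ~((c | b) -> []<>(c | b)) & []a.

1. ~((c | b) -> []<>(c | b)) & []a, 0
2. ~((c | b) -> []<>(c | b)), 0
3. []a, 0
4. c | b, 0
5. ~[]<>(c | b), 0
6. a, 0
7. b, 0
8. ~<>(c | b), 1
9. a, 1
10. ~(c | b), 0
11. ~c, 0
12. ~b, 0
Accessibility: 0R0, 0R1, 1R0, 1R1
Branch closes: b and ~b both at 0.
Every branch closes; the branch above is one of them.

Unsatisfiable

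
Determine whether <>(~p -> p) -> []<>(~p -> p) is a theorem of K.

Invalid (countermodel exists)

Tableau for the negation ~(<>(~p -> p) -> []<>(~p -> p)):
1. ~(<>(~p -> p) -> []<>(~p -> p)), u
2. <>(~p -> p), u   [~->-rule on 1]
3. ~[]<>(~p -> p), u   [~->-rule on 1]
4. ~p -> p, v   [<>-rule on 2: fresh world v, uRv]
5. p, v   [->-rule on 4 (branches; this branch)]
6. ~<>(~p -> p), w   [~[]-rule on 3: fresh world w, uRw]
Accessibility: uRv, uRw
The negation has an open branch (countermodel exists).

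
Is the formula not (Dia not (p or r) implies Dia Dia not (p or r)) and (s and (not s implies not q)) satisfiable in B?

Unsatisfiable (every branch closes)

1. not (Dia not (p or r) implies Dia Dia not (p or r)) and (s and (not s implies not q)), 0
2. not (Dia not (p or r) implies Dia Dia not (p or r)), 0   [and-rule on 1]
3. s and (not s implies not q), 0   [and-rule on 1]
4. Dia not (p or r), 0   [neg-implies-rule on 2]
5. not Dia Dia not (p or r), 0   [neg-implies-rule on 2]
6. s, 0   [and-rule on 3]
7. not s implies not q, 0   [and-rule on 3]
8. not Dia not (p or r), 0   [neg-Dia-rule on 5 via 0R0]
9. p or r, 0   [neg-Dia-rule on 8 via 0R0]
10. not q, 0   [implies-rule on 7 (branches; this branch)]
11. r, 0   [or-rule on 9 (branches; this branch)]
12. not (p or r), 1   [Dia-rule on 4: fresh world 1, 0R1]
13. not p, 1   [neg-or-rule on 12]
14. not r, 1   [neg-or-rule on 12]
15. not Dia not (p or r), 1   [neg-Dia-rule on 5 via 0R1]
16. p or r, 1   [neg-Dia-rule on 8 via 0R1]
17. r, 1   [or-rule on 16 (branches; this branch)]
Accessibility: 0R0, 0R1, 1R0, 1R1
Branch closes: r and not r both at 1.
All branches of the tableau close; one closing branch shown above.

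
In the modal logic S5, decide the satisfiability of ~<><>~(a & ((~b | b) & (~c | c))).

1. ~<><>~(a & ((~b | b) & (~c | c))), u
2. ~<>~(a & ((~b | b) & (~c | c))), u
3. a & ((~b | b) & (~c | c)), u
4. a, u
5. (~b | b) & (~c | c), u
6. ~b | b, u
7. ~c | c, u
8. b, u
9. c, u
Accessibility: uRu

Yes, satisfiable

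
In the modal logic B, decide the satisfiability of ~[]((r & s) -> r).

1. ~[]((r & s) -> r), u
2. ~((r & s) -> r), v   [~[]-rule on 1: fresh world v, uRv]
3. r & s, v   [~->-rule on 2]
4. ~r, v   [~->-rule on 2]
5. r, v   [&-rule on 3]
6. s, v   [&-rule on 3]
Accessibility: uRu, uRv, vRu, vRv
Branch closes: r and ~r both at v.
Every branch closes; the branch above is one of them.

No, unsatisfiable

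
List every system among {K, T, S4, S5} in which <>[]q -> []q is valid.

S5

S4-tableau for the negation ~(<>[]q -> []q):
1. ~(<>[]q -> []q), u
2. <>[]q, u
3. ~[]q, u
4. []q, v
5. q, v
6. ~q, w
Accessibility: uRu, uRv, uRw, vRv, wRw
Complete open branch: countermodel on an S4-frame, so not valid in S4, nor in K, T (the same frame is also a K-frame and a T-frame).
S5-tableau for the negation ~(<>[]q -> []q):
1. ~(<>[]q -> []q), u
2. <>[]q, u
3. ~[]q, u
4. []q, v
5. q, u
6. q, v
7. ~q, w
8. q, w
Accessibility: uRu, uRv, uRw, vRu, vRv, vRw, wRu, wRv, wRw
Branch closes: q and ~q both at w.
Every branch closes (one shown): valid in S5.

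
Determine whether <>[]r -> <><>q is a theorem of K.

Tableau for the negation ~(<>[]r -> <><>q):
1. ~(<>[]r -> <><>q), w0
2. <>[]r, w0   [~->-rule on 1]
3. ~<><>q, w0   [~->-rule on 1]
4. []r, w1   [<>-rule on 2: fresh world w1, w0Rw1]
5. ~<>q, w1   [~<>-rule on 3 via w0Rw1]
Accessibility: w0Rw1
The negation has an open branch (countermodel exists).

Invalid (countermodel exists)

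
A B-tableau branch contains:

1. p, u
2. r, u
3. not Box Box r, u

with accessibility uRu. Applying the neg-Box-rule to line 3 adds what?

a fresh world v with uRv, and not Box r at v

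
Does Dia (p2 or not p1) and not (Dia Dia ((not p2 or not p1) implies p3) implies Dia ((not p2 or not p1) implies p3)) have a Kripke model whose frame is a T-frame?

1. Dia (p2 or not p1) and not (Dia Dia ((not p2 or not p1) implies p3) implies Dia ((not p2 or not p1) implies p3)), 0
2. Dia (p2 or not p1), 0
3. not (Dia Dia ((not p2 or not p1) implies p3) implies Dia ((not p2 or not p1) implies p3)), 0
4. Dia Dia ((not p2 or not p1) implies p3), 0
5. not Dia ((not p2 or not p1) implies p3), 0
6. not ((not p2 or not p1) implies p3), 0
7. not p2 or not p1, 0
8. not p3, 0
9. not p1, 0
10. p2 or not p1, 1
11. not ((not p2 or not p1) implies p3), 1
12. not p2 or not p1, 1
13. not p3, 1
14. not p1, 1
15. Dia ((not p2 or not p1) implies p3), 2
16. not ((not p2 or not p1) implies p3), 2
17. not p2 or not p1, 2
18. not p3, 2
19. not p1, 2
20. (not p2 or not p1) implies p3, 3
21. p3, 3
Accessibility: 0R0, 0R1, 0R2, 1R1, 2R2, 2R3, 3R3

Yes, satisfiable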